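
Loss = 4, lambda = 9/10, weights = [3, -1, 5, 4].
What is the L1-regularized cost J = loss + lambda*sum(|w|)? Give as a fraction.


L1 norm = sum(|w|) = 13. J = 4 + 9/10 * 13 = 157/10.

157/10


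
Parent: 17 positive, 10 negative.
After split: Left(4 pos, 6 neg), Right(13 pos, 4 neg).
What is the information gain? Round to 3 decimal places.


H(parent) = 0.9510. H(left) = 0.9710, H(right) = 0.7871. Weighted = (10/27)*0.9710 + (17/27)*0.7871 = 0.8552. IG = 0.9510 - 0.8552 = 0.0958, which rounds to 0.096.

0.096


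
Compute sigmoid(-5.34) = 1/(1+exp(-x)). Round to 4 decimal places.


sigma(-5.34) = 1/(1+e^(5.34)) = 1/(1+208.512710) = 1/209.512710 = 0.0048.

0.0048


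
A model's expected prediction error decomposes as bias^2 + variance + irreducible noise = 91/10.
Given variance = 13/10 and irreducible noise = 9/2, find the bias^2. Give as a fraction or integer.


Total error = bias^2 + variance + irreducible noise. So bias^2 = 91/10 - 13/10 - 9/2 = 33/10.

33/10


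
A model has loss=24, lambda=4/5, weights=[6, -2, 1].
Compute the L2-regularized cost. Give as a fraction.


L2 sq norm = sum(w^2) = 41. J = 24 + 4/5 * 41 = 284/5.

284/5


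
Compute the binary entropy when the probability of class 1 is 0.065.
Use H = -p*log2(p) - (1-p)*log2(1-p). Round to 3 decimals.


H = -0.065*log2(0.065) - 0.935*log2(0.935) = 0.347.

0.347


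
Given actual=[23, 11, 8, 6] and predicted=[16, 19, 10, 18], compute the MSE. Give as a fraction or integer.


MSE = (1/4) * ((23-16)^2=49 + (11-19)^2=64 + (8-10)^2=4 + (6-18)^2=144). Sum = 261. MSE = 261/4.

261/4


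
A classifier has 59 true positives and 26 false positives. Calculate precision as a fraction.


Precision = TP / (TP + FP) = 59 / 85 = 59/85.

59/85


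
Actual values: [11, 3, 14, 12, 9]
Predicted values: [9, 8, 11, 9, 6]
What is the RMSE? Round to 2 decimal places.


MSE = 11.2000. RMSE = sqrt(11.2000) = 3.35.

3.35


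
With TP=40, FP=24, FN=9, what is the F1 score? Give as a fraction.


Precision = 40/64 = 5/8. Recall = 40/49 = 40/49. F1 = 2*P*R/(P+R) = 80/113.

80/113


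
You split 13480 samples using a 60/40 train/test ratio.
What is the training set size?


Test set = 13480 * 40% = 5392. Training set = 13480 - 5392 = 8088.

8088


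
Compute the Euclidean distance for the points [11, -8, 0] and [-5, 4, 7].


d = sqrt(sum of squared differences). (11--5)^2=256, (-8-4)^2=144, (0-7)^2=49. Sum = 449.

sqrt(449)


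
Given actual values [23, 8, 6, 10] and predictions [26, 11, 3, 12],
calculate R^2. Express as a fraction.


Mean(y) = 47/4. SS_res = 31. SS_tot = 707/4. R^2 = 1 - 31/(707/4) = 583/707.

583/707


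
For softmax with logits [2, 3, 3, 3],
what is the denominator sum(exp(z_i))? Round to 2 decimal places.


Denom = e^2=7.3891 + e^3=20.0855 + e^3=20.0855 + e^3=20.0855. Sum = 67.6456, which rounds to 67.65.

67.65


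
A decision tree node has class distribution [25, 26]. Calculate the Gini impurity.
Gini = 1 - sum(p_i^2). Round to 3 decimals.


Total = 51. Proportions: 25/51, 26/51. sum(p_i^2) = 0.5002. Gini = 1 - 0.5002 = 0.4998, which rounds to 0.500.

0.500


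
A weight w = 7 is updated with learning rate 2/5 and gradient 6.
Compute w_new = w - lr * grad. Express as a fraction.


w_new = 7 - 2/5 * 6 = 7 - 12/5 = 23/5.

23/5


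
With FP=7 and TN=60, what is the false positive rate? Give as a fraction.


FPR = FP / (FP + TN) = 7 / 67 = 7/67.

7/67


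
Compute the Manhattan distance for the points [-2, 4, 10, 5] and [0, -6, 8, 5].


d = sum of absolute differences: |-2-0|=2 + |4--6|=10 + |10-8|=2 + |5-5|=0 = 14.

14


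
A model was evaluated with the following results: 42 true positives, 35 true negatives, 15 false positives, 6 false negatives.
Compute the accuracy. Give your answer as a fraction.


Accuracy = (TP + TN) / (TP + TN + FP + FN) = (42 + 35) / 98 = 11/14.

11/14


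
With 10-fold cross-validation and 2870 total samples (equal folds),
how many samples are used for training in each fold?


Each validation fold has 2870/10 = 287 samples. Training set = 2870 - 287 = 2583.

2583


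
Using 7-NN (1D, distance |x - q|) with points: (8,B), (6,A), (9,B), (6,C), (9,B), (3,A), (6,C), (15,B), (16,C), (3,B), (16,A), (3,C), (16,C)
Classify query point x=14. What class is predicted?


Distances: |8-14|=6, |6-14|=8, |9-14|=5, |6-14|=8, |9-14|=5, |3-14|=11, |6-14|=8, |15-14|=1, |16-14|=2, |3-14|=11, |16-14|=2, |3-14|=11, |16-14|=2. 7 nearest: (15,B), (16,A), (16,C), (16,C), (9,B), (9,B), (8,B). Counts: {'B': 4, 'A': 1, 'C': 2}. Majority class: B.

B


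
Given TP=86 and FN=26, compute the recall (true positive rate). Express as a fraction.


Recall = TP / (TP + FN) = 86 / 112 = 43/56.

43/56


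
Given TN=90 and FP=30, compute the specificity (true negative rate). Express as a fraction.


Specificity = TN / (TN + FP) = 90 / 120 = 3/4.

3/4


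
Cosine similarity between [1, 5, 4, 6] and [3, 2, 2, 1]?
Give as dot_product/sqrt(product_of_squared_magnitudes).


dot = 27. |a|^2 = 78, |b|^2 = 18. cos = 27/sqrt(1404).

27/sqrt(1404)


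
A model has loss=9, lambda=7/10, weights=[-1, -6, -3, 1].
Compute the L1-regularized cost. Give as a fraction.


L1 norm = sum(|w|) = 11. J = 9 + 7/10 * 11 = 167/10.

167/10


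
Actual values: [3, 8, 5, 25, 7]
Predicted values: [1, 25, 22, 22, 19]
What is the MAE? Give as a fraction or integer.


MAE = (1/5) * (|3-1|=2 + |8-25|=17 + |5-22|=17 + |25-22|=3 + |7-19|=12). Sum = 51. MAE = 51/5.

51/5


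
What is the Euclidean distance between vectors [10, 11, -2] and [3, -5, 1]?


d = sqrt(sum of squared differences). (10-3)^2=49, (11--5)^2=256, (-2-1)^2=9. Sum = 314.

sqrt(314)


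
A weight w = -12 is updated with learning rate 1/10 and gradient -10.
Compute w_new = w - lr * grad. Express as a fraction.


w_new = -12 - 1/10 * -10 = -12 - -1 = -11.

-11


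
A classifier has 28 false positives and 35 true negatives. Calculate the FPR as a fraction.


FPR = FP / (FP + TN) = 28 / 63 = 4/9.

4/9


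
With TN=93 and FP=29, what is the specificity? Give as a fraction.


Specificity = TN / (TN + FP) = 93 / 122 = 93/122.

93/122


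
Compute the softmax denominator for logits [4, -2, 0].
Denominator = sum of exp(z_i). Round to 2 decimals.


Denom = e^4=54.5982 + e^-2=0.1353 + e^0=1.0000. Sum = 55.7335, which rounds to 55.73.

55.73


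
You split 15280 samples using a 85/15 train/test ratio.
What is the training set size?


Test set = 15280 * 15% = 2292. Training set = 15280 - 2292 = 12988.

12988


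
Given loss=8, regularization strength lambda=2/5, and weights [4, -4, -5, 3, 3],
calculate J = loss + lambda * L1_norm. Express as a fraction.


L1 norm = sum(|w|) = 19. J = 8 + 2/5 * 19 = 78/5.

78/5


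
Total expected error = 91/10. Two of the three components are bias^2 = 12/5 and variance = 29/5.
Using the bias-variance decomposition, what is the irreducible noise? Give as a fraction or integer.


Total error = bias^2 + variance + irreducible noise. So irreducible noise = 91/10 - 12/5 - 29/5 = 9/10.

9/10


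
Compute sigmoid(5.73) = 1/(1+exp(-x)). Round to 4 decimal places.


sigma(5.73) = 1/(1+e^(-5.73)) = 1/(1+0.003247) = 1/1.003247 = 0.9968.

0.9968


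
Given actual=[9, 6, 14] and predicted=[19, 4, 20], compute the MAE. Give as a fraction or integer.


MAE = (1/3) * (|9-19|=10 + |6-4|=2 + |14-20|=6). Sum = 18. MAE = 6.

6


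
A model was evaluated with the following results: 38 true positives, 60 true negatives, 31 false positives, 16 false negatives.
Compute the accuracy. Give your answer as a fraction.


Accuracy = (TP + TN) / (TP + TN + FP + FN) = (38 + 60) / 145 = 98/145.

98/145


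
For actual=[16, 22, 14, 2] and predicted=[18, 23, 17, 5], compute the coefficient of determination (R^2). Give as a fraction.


Mean(y) = 27/2. SS_res = 23. SS_tot = 211. R^2 = 1 - 23/(211) = 188/211.

188/211


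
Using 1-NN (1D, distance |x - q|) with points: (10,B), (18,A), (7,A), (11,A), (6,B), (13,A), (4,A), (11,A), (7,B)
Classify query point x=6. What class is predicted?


Distances: |10-6|=4, |18-6|=12, |7-6|=1, |11-6|=5, |6-6|=0, |13-6|=7, |4-6|=2, |11-6|=5, |7-6|=1. 1 nearest: (6,B). Counts: {'B': 1}. Majority class: B.

B


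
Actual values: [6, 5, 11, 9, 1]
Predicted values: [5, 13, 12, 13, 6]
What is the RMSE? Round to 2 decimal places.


MSE = 21.4000. RMSE = sqrt(21.4000) = 4.63.

4.63


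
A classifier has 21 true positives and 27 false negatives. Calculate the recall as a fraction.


Recall = TP / (TP + FN) = 21 / 48 = 7/16.

7/16


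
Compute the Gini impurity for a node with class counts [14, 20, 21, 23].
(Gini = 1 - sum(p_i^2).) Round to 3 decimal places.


Total = 78. Proportions: 14/78, 20/78, 21/78, 23/78. sum(p_i^2) = 0.2574. Gini = 1 - 0.2574 = 0.7426, which rounds to 0.743.

0.743


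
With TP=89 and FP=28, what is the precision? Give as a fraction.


Precision = TP / (TP + FP) = 89 / 117 = 89/117.

89/117


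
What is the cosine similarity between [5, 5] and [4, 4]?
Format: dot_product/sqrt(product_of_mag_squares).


dot = 40. |a|^2 = 50, |b|^2 = 32. cos = 40/sqrt(1600).

40/sqrt(1600)


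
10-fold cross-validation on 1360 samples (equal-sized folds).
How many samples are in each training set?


Each validation fold has 1360/10 = 136 samples. Training set = 1360 - 136 = 1224.

1224


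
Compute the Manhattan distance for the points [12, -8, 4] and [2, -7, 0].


d = sum of absolute differences: |12-2|=10 + |-8--7|=1 + |4-0|=4 = 15.

15


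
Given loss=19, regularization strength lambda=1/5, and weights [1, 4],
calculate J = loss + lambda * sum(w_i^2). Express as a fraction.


L2 sq norm = sum(w^2) = 17. J = 19 + 1/5 * 17 = 112/5.

112/5


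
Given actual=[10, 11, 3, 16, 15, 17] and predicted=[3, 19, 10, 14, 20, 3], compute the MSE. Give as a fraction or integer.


MSE = (1/6) * ((10-3)^2=49 + (11-19)^2=64 + (3-10)^2=49 + (16-14)^2=4 + (15-20)^2=25 + (17-3)^2=196). Sum = 387. MSE = 129/2.

129/2


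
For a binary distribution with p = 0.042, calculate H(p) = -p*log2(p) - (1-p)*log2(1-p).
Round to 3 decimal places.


H = -0.042*log2(0.042) - 0.958*log2(0.958) = 0.251.

0.251


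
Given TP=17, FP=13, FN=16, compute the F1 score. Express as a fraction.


Precision = 17/30 = 17/30. Recall = 17/33 = 17/33. F1 = 2*P*R/(P+R) = 34/63.

34/63


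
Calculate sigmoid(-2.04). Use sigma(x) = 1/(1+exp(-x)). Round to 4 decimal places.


sigma(-2.04) = 1/(1+e^(2.04)) = 1/(1+7.690609) = 1/8.690609 = 0.1151.

0.1151


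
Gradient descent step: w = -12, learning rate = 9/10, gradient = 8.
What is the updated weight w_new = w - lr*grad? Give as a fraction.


w_new = -12 - 9/10 * 8 = -12 - 36/5 = -96/5.

-96/5


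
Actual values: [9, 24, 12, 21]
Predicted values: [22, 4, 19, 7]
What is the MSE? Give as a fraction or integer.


MSE = (1/4) * ((9-22)^2=169 + (24-4)^2=400 + (12-19)^2=49 + (21-7)^2=196). Sum = 814. MSE = 407/2.

407/2


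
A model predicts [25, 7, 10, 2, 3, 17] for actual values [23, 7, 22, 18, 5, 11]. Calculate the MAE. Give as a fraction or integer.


MAE = (1/6) * (|23-25|=2 + |7-7|=0 + |22-10|=12 + |18-2|=16 + |5-3|=2 + |11-17|=6). Sum = 38. MAE = 19/3.

19/3


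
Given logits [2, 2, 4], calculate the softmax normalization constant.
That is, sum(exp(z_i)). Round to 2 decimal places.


Denom = e^2=7.3891 + e^2=7.3891 + e^4=54.5982. Sum = 69.3764, which rounds to 69.38.

69.38


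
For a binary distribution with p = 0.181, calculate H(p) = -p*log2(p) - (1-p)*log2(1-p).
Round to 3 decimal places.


H = -0.181*log2(0.181) - 0.819*log2(0.819) = 0.682.

0.682


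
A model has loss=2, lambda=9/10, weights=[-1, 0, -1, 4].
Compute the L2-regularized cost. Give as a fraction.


L2 sq norm = sum(w^2) = 18. J = 2 + 9/10 * 18 = 91/5.

91/5


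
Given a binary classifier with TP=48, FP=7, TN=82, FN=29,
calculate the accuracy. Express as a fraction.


Accuracy = (TP + TN) / (TP + TN + FP + FN) = (48 + 82) / 166 = 65/83.

65/83


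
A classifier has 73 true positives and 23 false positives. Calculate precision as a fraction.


Precision = TP / (TP + FP) = 73 / 96 = 73/96.

73/96


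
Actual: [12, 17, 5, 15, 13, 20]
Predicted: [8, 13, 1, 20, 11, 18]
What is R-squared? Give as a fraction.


Mean(y) = 41/3. SS_res = 81. SS_tot = 394/3. R^2 = 1 - 81/(394/3) = 151/394.

151/394


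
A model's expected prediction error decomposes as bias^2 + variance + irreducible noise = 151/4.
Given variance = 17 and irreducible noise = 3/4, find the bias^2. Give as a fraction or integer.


Total error = bias^2 + variance + irreducible noise. So bias^2 = 151/4 - 17 - 3/4 = 20.

20


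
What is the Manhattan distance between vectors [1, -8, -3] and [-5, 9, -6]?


d = sum of absolute differences: |1--5|=6 + |-8-9|=17 + |-3--6|=3 = 26.

26


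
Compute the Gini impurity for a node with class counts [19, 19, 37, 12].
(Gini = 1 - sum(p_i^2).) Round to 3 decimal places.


Total = 87. Proportions: 19/87, 19/87, 37/87, 12/87. sum(p_i^2) = 0.2953. Gini = 1 - 0.2953 = 0.7047, which rounds to 0.705.

0.705


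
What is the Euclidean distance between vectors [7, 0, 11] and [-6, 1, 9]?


d = sqrt(sum of squared differences). (7--6)^2=169, (0-1)^2=1, (11-9)^2=4. Sum = 174.

sqrt(174)


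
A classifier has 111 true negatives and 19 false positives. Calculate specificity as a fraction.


Specificity = TN / (TN + FP) = 111 / 130 = 111/130.

111/130


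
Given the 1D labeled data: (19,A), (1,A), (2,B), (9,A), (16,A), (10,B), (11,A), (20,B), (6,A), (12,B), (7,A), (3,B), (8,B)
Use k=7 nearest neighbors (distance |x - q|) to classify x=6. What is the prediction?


Distances: |19-6|=13, |1-6|=5, |2-6|=4, |9-6|=3, |16-6|=10, |10-6|=4, |11-6|=5, |20-6|=14, |6-6|=0, |12-6|=6, |7-6|=1, |3-6|=3, |8-6|=2. 7 nearest: (6,A), (7,A), (8,B), (9,A), (3,B), (2,B), (10,B). Counts: {'A': 3, 'B': 4}. Majority class: B.

B


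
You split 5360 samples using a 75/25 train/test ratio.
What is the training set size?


Test set = 5360 * 25% = 1340. Training set = 5360 - 1340 = 4020.

4020


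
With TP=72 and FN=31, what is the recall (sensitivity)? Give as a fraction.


Recall = TP / (TP + FN) = 72 / 103 = 72/103.

72/103


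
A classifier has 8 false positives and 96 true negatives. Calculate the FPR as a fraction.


FPR = FP / (FP + TN) = 8 / 104 = 1/13.

1/13


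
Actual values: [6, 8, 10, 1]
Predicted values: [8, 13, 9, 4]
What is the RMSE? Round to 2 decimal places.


MSE = 9.7500. RMSE = sqrt(9.7500) = 3.12.

3.12


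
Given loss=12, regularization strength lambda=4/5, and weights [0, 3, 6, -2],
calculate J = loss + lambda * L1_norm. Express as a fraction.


L1 norm = sum(|w|) = 11. J = 12 + 4/5 * 11 = 104/5.

104/5


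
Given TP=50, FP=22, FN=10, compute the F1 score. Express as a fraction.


Precision = 50/72 = 25/36. Recall = 50/60 = 5/6. F1 = 2*P*R/(P+R) = 25/33.

25/33


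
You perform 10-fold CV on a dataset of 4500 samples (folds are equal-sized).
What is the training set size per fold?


Each validation fold has 4500/10 = 450 samples. Training set = 4500 - 450 = 4050.

4050


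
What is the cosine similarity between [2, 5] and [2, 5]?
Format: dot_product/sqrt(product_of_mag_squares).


dot = 29. |a|^2 = 29, |b|^2 = 29. cos = 29/sqrt(841).

29/sqrt(841)


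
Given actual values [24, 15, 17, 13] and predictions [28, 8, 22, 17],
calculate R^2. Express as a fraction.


Mean(y) = 69/4. SS_res = 106. SS_tot = 275/4. R^2 = 1 - 106/(275/4) = -149/275.

-149/275


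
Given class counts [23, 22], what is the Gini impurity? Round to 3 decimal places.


Total = 45. Proportions: 23/45, 22/45. sum(p_i^2) = 0.5002. Gini = 1 - 0.5002 = 0.4998, which rounds to 0.500.

0.500


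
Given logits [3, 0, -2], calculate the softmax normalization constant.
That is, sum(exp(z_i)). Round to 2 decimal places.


Denom = e^3=20.0855 + e^0=1.0000 + e^-2=0.1353. Sum = 21.2208, which rounds to 21.22.

21.22


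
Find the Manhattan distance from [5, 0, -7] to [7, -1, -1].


d = sum of absolute differences: |5-7|=2 + |0--1|=1 + |-7--1|=6 = 9.

9


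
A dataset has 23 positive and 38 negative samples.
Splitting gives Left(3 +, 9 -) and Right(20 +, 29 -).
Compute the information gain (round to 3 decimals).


H(parent) = 0.9559. H(left) = 0.8113, H(right) = 0.9755. Weighted = (12/61)*0.8113 + (49/61)*0.9755 = 0.9432. IG = 0.9559 - 0.9432 = 0.0127, which rounds to 0.013.

0.013


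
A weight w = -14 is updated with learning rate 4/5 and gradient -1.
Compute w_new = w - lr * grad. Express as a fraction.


w_new = -14 - 4/5 * -1 = -14 - -4/5 = -66/5.

-66/5


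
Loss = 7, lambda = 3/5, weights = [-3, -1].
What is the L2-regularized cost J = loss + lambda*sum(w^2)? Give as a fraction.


L2 sq norm = sum(w^2) = 10. J = 7 + 3/5 * 10 = 13.

13


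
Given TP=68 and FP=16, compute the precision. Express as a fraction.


Precision = TP / (TP + FP) = 68 / 84 = 17/21.

17/21


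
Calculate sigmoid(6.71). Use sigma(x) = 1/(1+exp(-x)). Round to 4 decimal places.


sigma(6.71) = 1/(1+e^(-6.71)) = 1/(1+0.001219) = 1/1.001219 = 0.9988.

0.9988


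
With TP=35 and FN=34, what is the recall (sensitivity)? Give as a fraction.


Recall = TP / (TP + FN) = 35 / 69 = 35/69.

35/69


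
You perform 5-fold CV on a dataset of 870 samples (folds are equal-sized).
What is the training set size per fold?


Each validation fold has 870/5 = 174 samples. Training set = 870 - 174 = 696.

696


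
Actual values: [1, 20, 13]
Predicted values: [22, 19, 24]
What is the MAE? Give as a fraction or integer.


MAE = (1/3) * (|1-22|=21 + |20-19|=1 + |13-24|=11). Sum = 33. MAE = 11.

11


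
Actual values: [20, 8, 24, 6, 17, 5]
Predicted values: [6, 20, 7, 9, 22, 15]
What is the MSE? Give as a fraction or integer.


MSE = (1/6) * ((20-6)^2=196 + (8-20)^2=144 + (24-7)^2=289 + (6-9)^2=9 + (17-22)^2=25 + (5-15)^2=100). Sum = 763. MSE = 763/6.

763/6


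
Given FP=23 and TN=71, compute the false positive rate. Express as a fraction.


FPR = FP / (FP + TN) = 23 / 94 = 23/94.

23/94


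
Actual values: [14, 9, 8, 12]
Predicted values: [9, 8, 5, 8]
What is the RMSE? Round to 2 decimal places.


MSE = 12.7500. RMSE = sqrt(12.7500) = 3.57.

3.57


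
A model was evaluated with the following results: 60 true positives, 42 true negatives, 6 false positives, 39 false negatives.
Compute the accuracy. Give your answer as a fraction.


Accuracy = (TP + TN) / (TP + TN + FP + FN) = (60 + 42) / 147 = 34/49.

34/49


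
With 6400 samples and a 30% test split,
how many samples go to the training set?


Test set = 6400 * 30% = 1920. Training set = 6400 - 1920 = 4480.

4480


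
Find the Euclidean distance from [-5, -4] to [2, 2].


d = sqrt(sum of squared differences). (-5-2)^2=49, (-4-2)^2=36. Sum = 85.

sqrt(85)


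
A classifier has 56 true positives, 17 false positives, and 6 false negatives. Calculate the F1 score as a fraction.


Precision = 56/73 = 56/73. Recall = 56/62 = 28/31. F1 = 2*P*R/(P+R) = 112/135.

112/135


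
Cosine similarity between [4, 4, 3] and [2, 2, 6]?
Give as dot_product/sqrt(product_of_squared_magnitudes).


dot = 34. |a|^2 = 41, |b|^2 = 44. cos = 34/sqrt(1804).

34/sqrt(1804)


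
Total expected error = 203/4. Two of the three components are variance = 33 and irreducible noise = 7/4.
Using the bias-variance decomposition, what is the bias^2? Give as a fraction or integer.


Total error = bias^2 + variance + irreducible noise. So bias^2 = 203/4 - 33 - 7/4 = 16.

16


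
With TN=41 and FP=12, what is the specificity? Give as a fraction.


Specificity = TN / (TN + FP) = 41 / 53 = 41/53.

41/53


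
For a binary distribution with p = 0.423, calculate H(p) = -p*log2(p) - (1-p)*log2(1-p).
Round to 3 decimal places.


H = -0.423*log2(0.423) - 0.577*log2(0.577) = 0.983.

0.983


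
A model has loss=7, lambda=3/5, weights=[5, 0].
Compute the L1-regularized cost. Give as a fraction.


L1 norm = sum(|w|) = 5. J = 7 + 3/5 * 5 = 10.

10


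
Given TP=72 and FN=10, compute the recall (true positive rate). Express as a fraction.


Recall = TP / (TP + FN) = 72 / 82 = 36/41.

36/41


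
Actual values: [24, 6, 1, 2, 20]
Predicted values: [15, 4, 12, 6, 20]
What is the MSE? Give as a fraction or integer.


MSE = (1/5) * ((24-15)^2=81 + (6-4)^2=4 + (1-12)^2=121 + (2-6)^2=16 + (20-20)^2=0). Sum = 222. MSE = 222/5.

222/5


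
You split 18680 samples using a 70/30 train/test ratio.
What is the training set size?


Test set = 18680 * 30% = 5604. Training set = 18680 - 5604 = 13076.

13076


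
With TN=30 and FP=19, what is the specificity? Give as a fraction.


Specificity = TN / (TN + FP) = 30 / 49 = 30/49.

30/49


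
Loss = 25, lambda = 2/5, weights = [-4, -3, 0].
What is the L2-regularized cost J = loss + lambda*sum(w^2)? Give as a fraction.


L2 sq norm = sum(w^2) = 25. J = 25 + 2/5 * 25 = 35.

35


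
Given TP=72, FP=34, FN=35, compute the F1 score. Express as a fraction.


Precision = 72/106 = 36/53. Recall = 72/107 = 72/107. F1 = 2*P*R/(P+R) = 48/71.

48/71


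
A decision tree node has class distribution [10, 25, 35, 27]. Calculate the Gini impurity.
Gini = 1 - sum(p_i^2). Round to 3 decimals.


Total = 97. Proportions: 10/97, 25/97, 35/97, 27/97. sum(p_i^2) = 0.2847. Gini = 1 - 0.2847 = 0.7153, which rounds to 0.715.

0.715


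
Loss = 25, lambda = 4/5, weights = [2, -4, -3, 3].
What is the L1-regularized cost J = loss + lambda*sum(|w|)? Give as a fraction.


L1 norm = sum(|w|) = 12. J = 25 + 4/5 * 12 = 173/5.

173/5


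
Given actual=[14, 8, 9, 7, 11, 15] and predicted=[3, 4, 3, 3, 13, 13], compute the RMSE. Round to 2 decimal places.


MSE = 32.8333. RMSE = sqrt(32.8333) = 5.73.

5.73


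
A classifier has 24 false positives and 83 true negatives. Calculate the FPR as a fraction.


FPR = FP / (FP + TN) = 24 / 107 = 24/107.

24/107


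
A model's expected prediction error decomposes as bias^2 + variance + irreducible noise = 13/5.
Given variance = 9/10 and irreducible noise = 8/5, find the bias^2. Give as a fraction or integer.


Total error = bias^2 + variance + irreducible noise. So bias^2 = 13/5 - 9/10 - 8/5 = 1/10.

1/10


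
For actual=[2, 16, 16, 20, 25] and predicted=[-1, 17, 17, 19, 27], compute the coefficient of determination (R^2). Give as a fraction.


Mean(y) = 79/5. SS_res = 16. SS_tot = 1464/5. R^2 = 1 - 16/(1464/5) = 173/183.

173/183


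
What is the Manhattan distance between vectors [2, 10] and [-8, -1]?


d = sum of absolute differences: |2--8|=10 + |10--1|=11 = 21.

21


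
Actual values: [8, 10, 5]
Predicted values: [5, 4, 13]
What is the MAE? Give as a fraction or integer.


MAE = (1/3) * (|8-5|=3 + |10-4|=6 + |5-13|=8). Sum = 17. MAE = 17/3.

17/3


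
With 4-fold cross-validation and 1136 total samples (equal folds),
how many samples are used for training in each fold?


Each validation fold has 1136/4 = 284 samples. Training set = 1136 - 284 = 852.

852


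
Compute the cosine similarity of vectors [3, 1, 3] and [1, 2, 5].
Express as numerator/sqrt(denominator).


dot = 20. |a|^2 = 19, |b|^2 = 30. cos = 20/sqrt(570).

20/sqrt(570)


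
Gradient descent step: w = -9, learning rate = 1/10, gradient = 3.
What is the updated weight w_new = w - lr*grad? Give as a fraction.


w_new = -9 - 1/10 * 3 = -9 - 3/10 = -93/10.

-93/10


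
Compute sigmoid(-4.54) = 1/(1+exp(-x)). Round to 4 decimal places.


sigma(-4.54) = 1/(1+e^(4.54)) = 1/(1+93.690800) = 1/94.690800 = 0.0106.

0.0106


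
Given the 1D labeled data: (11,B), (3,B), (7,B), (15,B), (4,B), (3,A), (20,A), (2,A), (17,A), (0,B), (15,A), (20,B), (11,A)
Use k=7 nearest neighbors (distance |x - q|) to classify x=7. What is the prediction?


Distances: |11-7|=4, |3-7|=4, |7-7|=0, |15-7|=8, |4-7|=3, |3-7|=4, |20-7|=13, |2-7|=5, |17-7|=10, |0-7|=7, |15-7|=8, |20-7|=13, |11-7|=4. 7 nearest: (7,B), (4,B), (3,A), (11,A), (11,B), (3,B), (2,A). Counts: {'B': 4, 'A': 3}. Majority class: B.

B


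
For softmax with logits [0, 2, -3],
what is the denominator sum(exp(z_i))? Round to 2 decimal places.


Denom = e^0=1.0000 + e^2=7.3891 + e^-3=0.0498. Sum = 8.4389, which rounds to 8.44.

8.44


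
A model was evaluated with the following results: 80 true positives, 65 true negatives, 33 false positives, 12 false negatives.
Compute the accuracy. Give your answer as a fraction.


Accuracy = (TP + TN) / (TP + TN + FP + FN) = (80 + 65) / 190 = 29/38.

29/38


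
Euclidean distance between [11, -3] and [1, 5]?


d = sqrt(sum of squared differences). (11-1)^2=100, (-3-5)^2=64. Sum = 164.

sqrt(164)


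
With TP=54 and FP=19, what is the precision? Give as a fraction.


Precision = TP / (TP + FP) = 54 / 73 = 54/73.

54/73


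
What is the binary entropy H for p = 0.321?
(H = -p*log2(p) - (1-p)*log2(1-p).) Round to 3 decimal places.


H = -0.321*log2(0.321) - 0.679*log2(0.679) = 0.905.

0.905


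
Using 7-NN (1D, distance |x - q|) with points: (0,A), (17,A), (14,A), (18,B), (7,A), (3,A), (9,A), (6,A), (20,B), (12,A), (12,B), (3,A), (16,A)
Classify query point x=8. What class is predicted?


Distances: |0-8|=8, |17-8|=9, |14-8|=6, |18-8|=10, |7-8|=1, |3-8|=5, |9-8|=1, |6-8|=2, |20-8|=12, |12-8|=4, |12-8|=4, |3-8|=5, |16-8|=8. 7 nearest: (7,A), (9,A), (6,A), (12,A), (12,B), (3,A), (3,A). Counts: {'A': 6, 'B': 1}. Majority class: A.

A


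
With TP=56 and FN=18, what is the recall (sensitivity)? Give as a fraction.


Recall = TP / (TP + FN) = 56 / 74 = 28/37.

28/37


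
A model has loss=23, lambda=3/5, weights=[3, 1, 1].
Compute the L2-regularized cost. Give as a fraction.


L2 sq norm = sum(w^2) = 11. J = 23 + 3/5 * 11 = 148/5.

148/5


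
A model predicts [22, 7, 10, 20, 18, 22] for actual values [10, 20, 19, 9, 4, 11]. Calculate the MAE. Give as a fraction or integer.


MAE = (1/6) * (|10-22|=12 + |20-7|=13 + |19-10|=9 + |9-20|=11 + |4-18|=14 + |11-22|=11). Sum = 70. MAE = 35/3.

35/3


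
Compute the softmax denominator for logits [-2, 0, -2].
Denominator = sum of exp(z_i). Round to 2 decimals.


Denom = e^-2=0.1353 + e^0=1.0000 + e^-2=0.1353. Sum = 1.2706, which rounds to 1.27.

1.27


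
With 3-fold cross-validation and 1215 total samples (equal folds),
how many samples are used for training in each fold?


Each validation fold has 1215/3 = 405 samples. Training set = 1215 - 405 = 810.

810


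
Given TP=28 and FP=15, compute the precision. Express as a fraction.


Precision = TP / (TP + FP) = 28 / 43 = 28/43.

28/43


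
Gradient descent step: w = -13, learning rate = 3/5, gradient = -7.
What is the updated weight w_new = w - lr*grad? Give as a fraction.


w_new = -13 - 3/5 * -7 = -13 - -21/5 = -44/5.

-44/5


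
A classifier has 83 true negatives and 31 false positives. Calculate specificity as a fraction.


Specificity = TN / (TN + FP) = 83 / 114 = 83/114.

83/114


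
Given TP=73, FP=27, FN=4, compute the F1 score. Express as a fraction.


Precision = 73/100 = 73/100. Recall = 73/77 = 73/77. F1 = 2*P*R/(P+R) = 146/177.

146/177


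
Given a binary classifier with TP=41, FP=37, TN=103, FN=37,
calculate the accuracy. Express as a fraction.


Accuracy = (TP + TN) / (TP + TN + FP + FN) = (41 + 103) / 218 = 72/109.

72/109


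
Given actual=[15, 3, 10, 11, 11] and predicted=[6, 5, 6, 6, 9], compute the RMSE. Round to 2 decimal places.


MSE = 26.0000. RMSE = sqrt(26.0000) = 5.10.

5.10


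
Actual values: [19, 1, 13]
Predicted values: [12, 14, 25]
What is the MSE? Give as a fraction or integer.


MSE = (1/3) * ((19-12)^2=49 + (1-14)^2=169 + (13-25)^2=144). Sum = 362. MSE = 362/3.

362/3


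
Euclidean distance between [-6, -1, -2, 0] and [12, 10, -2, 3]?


d = sqrt(sum of squared differences). (-6-12)^2=324, (-1-10)^2=121, (-2--2)^2=0, (0-3)^2=9. Sum = 454.

sqrt(454)


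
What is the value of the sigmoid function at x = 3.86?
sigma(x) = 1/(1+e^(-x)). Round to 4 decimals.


sigma(3.86) = 1/(1+e^(-3.86)) = 1/(1+0.021068) = 1/1.021068 = 0.9794.

0.9794


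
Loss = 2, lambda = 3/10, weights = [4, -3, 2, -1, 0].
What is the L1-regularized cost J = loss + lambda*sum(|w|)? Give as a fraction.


L1 norm = sum(|w|) = 10. J = 2 + 3/10 * 10 = 5.

5


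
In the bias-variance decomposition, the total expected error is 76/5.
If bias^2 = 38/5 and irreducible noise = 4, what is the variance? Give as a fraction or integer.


Total error = bias^2 + variance + irreducible noise. So variance = 76/5 - 38/5 - 4 = 18/5.

18/5


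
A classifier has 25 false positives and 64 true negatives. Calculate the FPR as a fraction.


FPR = FP / (FP + TN) = 25 / 89 = 25/89.

25/89


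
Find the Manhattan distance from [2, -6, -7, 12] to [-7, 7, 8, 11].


d = sum of absolute differences: |2--7|=9 + |-6-7|=13 + |-7-8|=15 + |12-11|=1 = 38.

38


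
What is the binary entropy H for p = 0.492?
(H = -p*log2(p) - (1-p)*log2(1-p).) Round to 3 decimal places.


H = -0.492*log2(0.492) - 0.508*log2(0.508) = 1.000.

1.000


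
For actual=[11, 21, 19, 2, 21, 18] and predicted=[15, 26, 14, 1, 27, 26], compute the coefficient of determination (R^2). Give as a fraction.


Mean(y) = 46/3. SS_res = 167. SS_tot = 844/3. R^2 = 1 - 167/(844/3) = 343/844.

343/844


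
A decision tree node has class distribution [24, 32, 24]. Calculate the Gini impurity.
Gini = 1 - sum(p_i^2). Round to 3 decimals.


Total = 80. Proportions: 24/80, 32/80, 24/80. sum(p_i^2) = 0.3400. Gini = 1 - 0.3400 = 0.6600, which rounds to 0.660.

0.660


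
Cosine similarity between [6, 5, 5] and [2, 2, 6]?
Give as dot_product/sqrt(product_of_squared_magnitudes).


dot = 52. |a|^2 = 86, |b|^2 = 44. cos = 52/sqrt(3784).

52/sqrt(3784)


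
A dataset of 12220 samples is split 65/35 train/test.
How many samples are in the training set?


Test set = 12220 * 35% = 4277. Training set = 12220 - 4277 = 7943.

7943


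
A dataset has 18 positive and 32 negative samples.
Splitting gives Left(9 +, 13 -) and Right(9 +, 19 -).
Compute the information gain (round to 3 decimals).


H(parent) = 0.9427. H(left) = 0.9760, H(right) = 0.9059. Weighted = (22/50)*0.9760 + (28/50)*0.9059 = 0.9367. IG = 0.9427 - 0.9367 = 0.0060, which rounds to 0.006.

0.006


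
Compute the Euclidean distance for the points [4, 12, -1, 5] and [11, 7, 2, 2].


d = sqrt(sum of squared differences). (4-11)^2=49, (12-7)^2=25, (-1-2)^2=9, (5-2)^2=9. Sum = 92.

sqrt(92)


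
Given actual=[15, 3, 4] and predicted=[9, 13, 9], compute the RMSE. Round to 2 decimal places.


MSE = 53.6667. RMSE = sqrt(53.6667) = 7.33.

7.33


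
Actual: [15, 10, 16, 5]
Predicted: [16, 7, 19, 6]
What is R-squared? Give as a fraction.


Mean(y) = 23/2. SS_res = 20. SS_tot = 77. R^2 = 1 - 20/(77) = 57/77.

57/77


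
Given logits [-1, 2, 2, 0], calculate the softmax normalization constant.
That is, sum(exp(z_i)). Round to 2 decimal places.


Denom = e^-1=0.3679 + e^2=7.3891 + e^2=7.3891 + e^0=1.0000. Sum = 16.1461, which rounds to 16.15.

16.15


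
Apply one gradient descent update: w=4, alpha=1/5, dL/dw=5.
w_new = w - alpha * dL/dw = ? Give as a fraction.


w_new = 4 - 1/5 * 5 = 4 - 1 = 3.

3


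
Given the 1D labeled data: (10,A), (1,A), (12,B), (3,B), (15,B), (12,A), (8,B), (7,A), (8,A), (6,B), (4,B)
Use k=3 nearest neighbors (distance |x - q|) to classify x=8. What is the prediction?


Distances: |10-8|=2, |1-8|=7, |12-8|=4, |3-8|=5, |15-8|=7, |12-8|=4, |8-8|=0, |7-8|=1, |8-8|=0, |6-8|=2, |4-8|=4. 3 nearest: (8,A), (8,B), (7,A). Counts: {'A': 2, 'B': 1}. Majority class: A.

A


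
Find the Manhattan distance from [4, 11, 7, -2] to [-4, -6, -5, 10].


d = sum of absolute differences: |4--4|=8 + |11--6|=17 + |7--5|=12 + |-2-10|=12 = 49.

49


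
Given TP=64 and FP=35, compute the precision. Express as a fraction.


Precision = TP / (TP + FP) = 64 / 99 = 64/99.

64/99


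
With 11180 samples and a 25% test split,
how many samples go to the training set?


Test set = 11180 * 25% = 2795. Training set = 11180 - 2795 = 8385.

8385


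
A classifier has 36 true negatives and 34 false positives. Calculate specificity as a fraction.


Specificity = TN / (TN + FP) = 36 / 70 = 18/35.

18/35


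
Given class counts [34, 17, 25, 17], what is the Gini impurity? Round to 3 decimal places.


Total = 93. Proportions: 34/93, 17/93, 25/93, 17/93. sum(p_i^2) = 0.2727. Gini = 1 - 0.2727 = 0.7273, which rounds to 0.727.

0.727


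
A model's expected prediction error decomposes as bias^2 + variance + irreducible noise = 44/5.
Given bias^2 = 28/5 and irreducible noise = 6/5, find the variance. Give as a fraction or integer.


Total error = bias^2 + variance + irreducible noise. So variance = 44/5 - 28/5 - 6/5 = 2.

2


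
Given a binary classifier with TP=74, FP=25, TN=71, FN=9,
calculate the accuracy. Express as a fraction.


Accuracy = (TP + TN) / (TP + TN + FP + FN) = (74 + 71) / 179 = 145/179.

145/179


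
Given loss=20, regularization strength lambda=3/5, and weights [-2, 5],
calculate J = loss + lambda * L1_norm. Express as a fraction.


L1 norm = sum(|w|) = 7. J = 20 + 3/5 * 7 = 121/5.

121/5


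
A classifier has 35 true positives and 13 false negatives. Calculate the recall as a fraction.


Recall = TP / (TP + FN) = 35 / 48 = 35/48.

35/48


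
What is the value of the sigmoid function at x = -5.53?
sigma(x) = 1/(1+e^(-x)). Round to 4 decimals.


sigma(-5.53) = 1/(1+e^(5.53)) = 1/(1+252.143911) = 1/253.143911 = 0.0040.

0.0040


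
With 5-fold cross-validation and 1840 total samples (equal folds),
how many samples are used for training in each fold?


Each validation fold has 1840/5 = 368 samples. Training set = 1840 - 368 = 1472.

1472


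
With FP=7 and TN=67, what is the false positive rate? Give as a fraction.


FPR = FP / (FP + TN) = 7 / 74 = 7/74.

7/74


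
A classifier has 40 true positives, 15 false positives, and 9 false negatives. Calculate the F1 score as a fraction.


Precision = 40/55 = 8/11. Recall = 40/49 = 40/49. F1 = 2*P*R/(P+R) = 10/13.

10/13


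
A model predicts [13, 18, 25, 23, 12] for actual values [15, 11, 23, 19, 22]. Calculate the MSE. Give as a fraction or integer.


MSE = (1/5) * ((15-13)^2=4 + (11-18)^2=49 + (23-25)^2=4 + (19-23)^2=16 + (22-12)^2=100). Sum = 173. MSE = 173/5.

173/5


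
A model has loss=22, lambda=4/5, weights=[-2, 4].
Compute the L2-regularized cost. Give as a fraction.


L2 sq norm = sum(w^2) = 20. J = 22 + 4/5 * 20 = 38.

38


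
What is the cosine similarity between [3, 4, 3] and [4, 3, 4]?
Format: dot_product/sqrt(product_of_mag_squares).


dot = 36. |a|^2 = 34, |b|^2 = 41. cos = 36/sqrt(1394).

36/sqrt(1394)


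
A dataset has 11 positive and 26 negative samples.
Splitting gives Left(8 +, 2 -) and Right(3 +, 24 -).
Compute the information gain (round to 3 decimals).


H(parent) = 0.8780. H(left) = 0.7219, H(right) = 0.5033. Weighted = (10/37)*0.7219 + (27/37)*0.5033 = 0.5624. IG = 0.8780 - 0.5624 = 0.3156, which rounds to 0.316.

0.316


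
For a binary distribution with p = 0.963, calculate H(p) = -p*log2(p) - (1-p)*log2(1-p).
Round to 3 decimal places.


H = -0.963*log2(0.963) - 0.037*log2(0.037) = 0.228.

0.228


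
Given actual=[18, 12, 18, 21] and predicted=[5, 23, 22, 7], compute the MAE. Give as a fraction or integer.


MAE = (1/4) * (|18-5|=13 + |12-23|=11 + |18-22|=4 + |21-7|=14). Sum = 42. MAE = 21/2.

21/2


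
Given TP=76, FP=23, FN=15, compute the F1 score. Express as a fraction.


Precision = 76/99 = 76/99. Recall = 76/91 = 76/91. F1 = 2*P*R/(P+R) = 4/5.

4/5


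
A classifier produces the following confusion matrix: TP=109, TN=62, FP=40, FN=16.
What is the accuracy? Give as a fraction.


Accuracy = (TP + TN) / (TP + TN + FP + FN) = (109 + 62) / 227 = 171/227.

171/227


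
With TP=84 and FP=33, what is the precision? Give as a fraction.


Precision = TP / (TP + FP) = 84 / 117 = 28/39.

28/39


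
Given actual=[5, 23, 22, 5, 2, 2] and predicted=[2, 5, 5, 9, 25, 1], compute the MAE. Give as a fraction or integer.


MAE = (1/6) * (|5-2|=3 + |23-5|=18 + |22-5|=17 + |5-9|=4 + |2-25|=23 + |2-1|=1). Sum = 66. MAE = 11.

11


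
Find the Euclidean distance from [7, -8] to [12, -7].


d = sqrt(sum of squared differences). (7-12)^2=25, (-8--7)^2=1. Sum = 26.

sqrt(26)


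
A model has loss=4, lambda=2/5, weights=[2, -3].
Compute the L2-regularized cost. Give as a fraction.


L2 sq norm = sum(w^2) = 13. J = 4 + 2/5 * 13 = 46/5.

46/5


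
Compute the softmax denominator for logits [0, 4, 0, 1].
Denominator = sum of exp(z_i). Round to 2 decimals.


Denom = e^0=1.0000 + e^4=54.5982 + e^0=1.0000 + e^1=2.7183. Sum = 59.3165, which rounds to 59.32.

59.32


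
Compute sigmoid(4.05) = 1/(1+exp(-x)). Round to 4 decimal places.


sigma(4.05) = 1/(1+e^(-4.05)) = 1/(1+0.017422) = 1/1.017422 = 0.9829.

0.9829


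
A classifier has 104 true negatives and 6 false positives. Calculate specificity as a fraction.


Specificity = TN / (TN + FP) = 104 / 110 = 52/55.

52/55


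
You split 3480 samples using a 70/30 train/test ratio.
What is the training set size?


Test set = 3480 * 30% = 1044. Training set = 3480 - 1044 = 2436.

2436


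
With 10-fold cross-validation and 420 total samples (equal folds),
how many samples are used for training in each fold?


Each validation fold has 420/10 = 42 samples. Training set = 420 - 42 = 378.

378


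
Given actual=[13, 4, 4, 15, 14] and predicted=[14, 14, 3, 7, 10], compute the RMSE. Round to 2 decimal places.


MSE = 36.4000. RMSE = sqrt(36.4000) = 6.03.

6.03


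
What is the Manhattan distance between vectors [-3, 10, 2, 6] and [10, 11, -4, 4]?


d = sum of absolute differences: |-3-10|=13 + |10-11|=1 + |2--4|=6 + |6-4|=2 = 22.

22


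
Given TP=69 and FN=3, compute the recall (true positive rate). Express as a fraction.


Recall = TP / (TP + FN) = 69 / 72 = 23/24.

23/24


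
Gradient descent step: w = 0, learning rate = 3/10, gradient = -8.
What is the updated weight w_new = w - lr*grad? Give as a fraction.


w_new = 0 - 3/10 * -8 = 0 - -12/5 = 12/5.

12/5


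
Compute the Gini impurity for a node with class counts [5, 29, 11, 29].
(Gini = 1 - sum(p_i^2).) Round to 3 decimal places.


Total = 74. Proportions: 5/74, 29/74, 11/74, 29/74. sum(p_i^2) = 0.3338. Gini = 1 - 0.3338 = 0.6662, which rounds to 0.666.

0.666


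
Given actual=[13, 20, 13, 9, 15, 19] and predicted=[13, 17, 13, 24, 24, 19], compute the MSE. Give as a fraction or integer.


MSE = (1/6) * ((13-13)^2=0 + (20-17)^2=9 + (13-13)^2=0 + (9-24)^2=225 + (15-24)^2=81 + (19-19)^2=0). Sum = 315. MSE = 105/2.

105/2


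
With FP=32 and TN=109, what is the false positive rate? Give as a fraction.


FPR = FP / (FP + TN) = 32 / 141 = 32/141.

32/141


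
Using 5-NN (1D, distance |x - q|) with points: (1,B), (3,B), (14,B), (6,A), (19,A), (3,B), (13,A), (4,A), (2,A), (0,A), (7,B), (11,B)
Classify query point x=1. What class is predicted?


Distances: |1-1|=0, |3-1|=2, |14-1|=13, |6-1|=5, |19-1|=18, |3-1|=2, |13-1|=12, |4-1|=3, |2-1|=1, |0-1|=1, |7-1|=6, |11-1|=10. 5 nearest: (1,B), (2,A), (0,A), (3,B), (3,B). Counts: {'B': 3, 'A': 2}. Majority class: B.

B


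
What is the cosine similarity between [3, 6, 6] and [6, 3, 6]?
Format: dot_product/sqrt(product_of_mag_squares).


dot = 72. |a|^2 = 81, |b|^2 = 81. cos = 72/sqrt(6561).

72/sqrt(6561)


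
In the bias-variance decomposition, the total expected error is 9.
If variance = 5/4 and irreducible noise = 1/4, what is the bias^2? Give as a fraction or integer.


Total error = bias^2 + variance + irreducible noise. So bias^2 = 9 - 5/4 - 1/4 = 15/2.

15/2
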